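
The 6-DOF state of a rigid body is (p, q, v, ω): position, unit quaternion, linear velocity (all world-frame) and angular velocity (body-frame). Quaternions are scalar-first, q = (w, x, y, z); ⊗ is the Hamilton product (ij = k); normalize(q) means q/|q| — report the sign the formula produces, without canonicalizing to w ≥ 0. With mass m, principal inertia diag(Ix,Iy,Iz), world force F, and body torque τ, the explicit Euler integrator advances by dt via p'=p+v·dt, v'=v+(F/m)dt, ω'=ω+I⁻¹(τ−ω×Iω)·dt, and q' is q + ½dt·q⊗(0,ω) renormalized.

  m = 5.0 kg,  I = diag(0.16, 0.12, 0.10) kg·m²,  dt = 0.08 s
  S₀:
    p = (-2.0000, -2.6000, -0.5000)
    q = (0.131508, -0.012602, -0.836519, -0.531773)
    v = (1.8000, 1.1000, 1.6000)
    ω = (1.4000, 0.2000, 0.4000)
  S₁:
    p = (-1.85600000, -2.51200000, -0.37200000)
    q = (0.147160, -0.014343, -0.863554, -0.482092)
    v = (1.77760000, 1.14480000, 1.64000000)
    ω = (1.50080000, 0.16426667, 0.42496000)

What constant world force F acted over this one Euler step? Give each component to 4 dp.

velocity change Δv = (-0.02240000, 0.04480000, 0.04000000)
applied force F = (-1.4000, 2.8000, 2.5000)

F = (-1.4000, 2.8000, 2.5000)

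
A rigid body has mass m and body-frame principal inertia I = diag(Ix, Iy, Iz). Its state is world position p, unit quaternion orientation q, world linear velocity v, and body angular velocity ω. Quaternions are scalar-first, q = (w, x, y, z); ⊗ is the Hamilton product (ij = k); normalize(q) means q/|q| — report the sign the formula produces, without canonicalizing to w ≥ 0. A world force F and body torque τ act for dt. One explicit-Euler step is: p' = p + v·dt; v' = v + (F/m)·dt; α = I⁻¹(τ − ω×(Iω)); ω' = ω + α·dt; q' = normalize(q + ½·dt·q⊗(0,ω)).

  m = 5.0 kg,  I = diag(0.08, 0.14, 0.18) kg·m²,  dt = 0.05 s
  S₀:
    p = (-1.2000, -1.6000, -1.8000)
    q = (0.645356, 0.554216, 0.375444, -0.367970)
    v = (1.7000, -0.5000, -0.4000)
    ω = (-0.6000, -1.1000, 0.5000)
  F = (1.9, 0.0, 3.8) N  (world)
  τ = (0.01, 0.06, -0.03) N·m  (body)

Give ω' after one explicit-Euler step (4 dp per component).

ω' = (-0.5800, -1.0893, 0.4807)

ω×(Iω) gyroscopic = (-0.0220, 0.0300, 0.0396)
α = I⁻¹(τ − ω×Iω) = (0.4000, 0.2143, -0.3867)
ω' = ω + α·dt = (-0.5800, -1.0893, 0.4807)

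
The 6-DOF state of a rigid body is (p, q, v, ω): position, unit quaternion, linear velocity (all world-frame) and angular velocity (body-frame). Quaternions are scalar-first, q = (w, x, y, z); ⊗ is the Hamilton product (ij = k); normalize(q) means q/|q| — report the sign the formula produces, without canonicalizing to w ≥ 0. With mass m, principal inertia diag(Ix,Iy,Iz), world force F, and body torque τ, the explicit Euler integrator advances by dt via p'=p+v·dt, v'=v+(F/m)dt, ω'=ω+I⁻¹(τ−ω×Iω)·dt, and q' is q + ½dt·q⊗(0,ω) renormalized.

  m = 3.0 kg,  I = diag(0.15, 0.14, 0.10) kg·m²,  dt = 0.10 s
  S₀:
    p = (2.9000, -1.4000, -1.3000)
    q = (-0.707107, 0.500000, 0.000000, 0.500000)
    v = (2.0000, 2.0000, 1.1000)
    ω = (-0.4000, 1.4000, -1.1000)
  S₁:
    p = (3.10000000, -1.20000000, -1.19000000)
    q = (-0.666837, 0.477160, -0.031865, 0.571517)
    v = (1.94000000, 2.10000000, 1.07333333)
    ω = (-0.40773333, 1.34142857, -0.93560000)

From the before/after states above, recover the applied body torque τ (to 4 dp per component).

τ = (0.0500, -0.0600, 0.1700)

Δω = ω₁−ω₀ = (-0.00773333, -0.05857143, 0.16440000)
gyro term ω₀×Iω₀ = (0.0616, 0.0220, 0.0056)
applied torque τ = (0.0500, -0.0600, 0.1700)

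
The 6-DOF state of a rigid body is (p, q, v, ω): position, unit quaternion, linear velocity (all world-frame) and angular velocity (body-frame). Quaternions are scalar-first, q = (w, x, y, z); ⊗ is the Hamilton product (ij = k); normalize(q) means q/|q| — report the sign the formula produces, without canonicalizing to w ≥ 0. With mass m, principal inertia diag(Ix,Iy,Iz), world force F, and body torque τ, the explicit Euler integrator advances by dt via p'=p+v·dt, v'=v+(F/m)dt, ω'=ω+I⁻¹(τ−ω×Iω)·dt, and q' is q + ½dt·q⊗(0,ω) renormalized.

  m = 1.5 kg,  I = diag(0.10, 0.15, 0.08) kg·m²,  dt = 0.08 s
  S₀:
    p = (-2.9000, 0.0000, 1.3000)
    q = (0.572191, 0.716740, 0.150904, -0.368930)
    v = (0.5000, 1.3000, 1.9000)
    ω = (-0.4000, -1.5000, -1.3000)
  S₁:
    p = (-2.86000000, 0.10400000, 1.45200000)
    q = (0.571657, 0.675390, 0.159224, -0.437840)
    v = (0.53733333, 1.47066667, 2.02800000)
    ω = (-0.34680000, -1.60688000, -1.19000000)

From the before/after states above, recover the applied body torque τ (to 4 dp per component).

τ = (-0.0700, -0.1900, 0.1400)

Δω = ω₁−ω₀ = (0.05320000, -0.10688000, 0.11000000)
I·α + gyro = (-0.0700, -0.1900, 0.1400)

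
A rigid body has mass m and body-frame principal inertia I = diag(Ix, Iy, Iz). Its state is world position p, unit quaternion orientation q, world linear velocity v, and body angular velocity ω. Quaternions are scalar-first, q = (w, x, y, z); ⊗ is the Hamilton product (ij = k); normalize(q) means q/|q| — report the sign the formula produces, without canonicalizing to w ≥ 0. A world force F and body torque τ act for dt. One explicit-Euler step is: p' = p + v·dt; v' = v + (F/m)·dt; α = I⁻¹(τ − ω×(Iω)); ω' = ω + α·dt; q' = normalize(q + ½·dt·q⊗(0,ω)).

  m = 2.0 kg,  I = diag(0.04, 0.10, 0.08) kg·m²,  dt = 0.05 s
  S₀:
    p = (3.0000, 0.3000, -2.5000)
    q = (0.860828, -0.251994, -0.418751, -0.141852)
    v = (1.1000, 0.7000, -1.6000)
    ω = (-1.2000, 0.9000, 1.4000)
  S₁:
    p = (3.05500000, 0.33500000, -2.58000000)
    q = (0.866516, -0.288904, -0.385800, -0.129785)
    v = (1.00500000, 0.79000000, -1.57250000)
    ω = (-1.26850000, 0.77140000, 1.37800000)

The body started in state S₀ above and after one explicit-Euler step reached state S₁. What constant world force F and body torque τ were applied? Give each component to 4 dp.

F = (-3.8000, 3.6000, 1.1000)
τ = (-0.0800, -0.1900, -0.1000)

velocity change Δv = (-0.09500000, 0.09000000, 0.02750000)
applied force F = (-3.8000, 3.6000, 1.1000)
rate change Δω = (-0.06850000, -0.12860000, -0.02200000)
ω₀×(Iω₀) = (-0.0252, 0.0672, -0.0648)
τ = I·(Δω/dt) + ω₀×(Iω₀) = (-0.0800, -0.1900, -0.1000)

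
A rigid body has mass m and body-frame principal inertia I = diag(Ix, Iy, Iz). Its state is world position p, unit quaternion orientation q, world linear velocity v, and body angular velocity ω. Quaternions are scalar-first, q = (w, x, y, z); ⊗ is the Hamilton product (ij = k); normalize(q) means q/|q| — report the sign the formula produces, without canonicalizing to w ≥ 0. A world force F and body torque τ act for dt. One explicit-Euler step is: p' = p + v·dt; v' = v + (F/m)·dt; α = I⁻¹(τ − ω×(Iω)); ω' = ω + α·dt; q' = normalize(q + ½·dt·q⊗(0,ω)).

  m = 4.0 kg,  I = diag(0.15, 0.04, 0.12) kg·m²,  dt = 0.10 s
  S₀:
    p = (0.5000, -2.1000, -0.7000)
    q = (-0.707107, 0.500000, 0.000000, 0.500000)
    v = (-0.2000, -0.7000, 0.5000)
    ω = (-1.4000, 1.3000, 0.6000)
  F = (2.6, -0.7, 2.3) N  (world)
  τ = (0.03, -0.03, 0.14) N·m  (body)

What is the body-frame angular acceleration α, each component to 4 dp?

α = (-0.2160, -0.1200, -0.5017)

precession coupling ω×(Iω) = (0.0624, -0.0252, 0.2002)
(τ − ω×Iω)/I = (-0.2160, -0.1200, -0.5017)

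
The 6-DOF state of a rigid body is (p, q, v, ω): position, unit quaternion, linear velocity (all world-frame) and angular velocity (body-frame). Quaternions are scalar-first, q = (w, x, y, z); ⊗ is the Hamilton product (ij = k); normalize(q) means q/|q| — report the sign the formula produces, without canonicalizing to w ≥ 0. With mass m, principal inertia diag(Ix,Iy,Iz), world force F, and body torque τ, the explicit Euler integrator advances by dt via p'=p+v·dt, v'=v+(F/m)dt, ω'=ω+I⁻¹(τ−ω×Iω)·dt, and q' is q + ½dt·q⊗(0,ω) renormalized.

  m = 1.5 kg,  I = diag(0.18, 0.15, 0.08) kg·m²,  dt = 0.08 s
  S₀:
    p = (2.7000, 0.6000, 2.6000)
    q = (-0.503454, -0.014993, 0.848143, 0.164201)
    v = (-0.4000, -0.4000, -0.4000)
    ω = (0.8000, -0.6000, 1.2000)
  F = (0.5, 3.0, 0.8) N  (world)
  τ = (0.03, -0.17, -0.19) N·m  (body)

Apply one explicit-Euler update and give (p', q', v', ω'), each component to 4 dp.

linear accel F/m = (0.3333, 2.0000, 0.5333)
new position p' = (2.6680, 0.5680, 2.5680)
new velocity v' = (-0.3733, -0.2400, -0.3573)
α = I⁻¹(τ − ω×Iω) = (-0.1133, -1.7733, -2.5550)
ω' = ω + α·dt = (0.7909, -0.7419, 0.9956)
Hamilton product q⊗(0,ω) = (0.3238390, 0.7135290, 0.4514248, -1.2736634)
updated quaternion q' = (-0.4895, 0.0135, 0.8645, 0.1130)

p' = (2.6680, 0.5680, 2.5680)
q' = (-0.4895, 0.0135, 0.8645, 0.1130)
v' = (-0.3733, -0.2400, -0.3573)
ω' = (0.7909, -0.7419, 0.9956)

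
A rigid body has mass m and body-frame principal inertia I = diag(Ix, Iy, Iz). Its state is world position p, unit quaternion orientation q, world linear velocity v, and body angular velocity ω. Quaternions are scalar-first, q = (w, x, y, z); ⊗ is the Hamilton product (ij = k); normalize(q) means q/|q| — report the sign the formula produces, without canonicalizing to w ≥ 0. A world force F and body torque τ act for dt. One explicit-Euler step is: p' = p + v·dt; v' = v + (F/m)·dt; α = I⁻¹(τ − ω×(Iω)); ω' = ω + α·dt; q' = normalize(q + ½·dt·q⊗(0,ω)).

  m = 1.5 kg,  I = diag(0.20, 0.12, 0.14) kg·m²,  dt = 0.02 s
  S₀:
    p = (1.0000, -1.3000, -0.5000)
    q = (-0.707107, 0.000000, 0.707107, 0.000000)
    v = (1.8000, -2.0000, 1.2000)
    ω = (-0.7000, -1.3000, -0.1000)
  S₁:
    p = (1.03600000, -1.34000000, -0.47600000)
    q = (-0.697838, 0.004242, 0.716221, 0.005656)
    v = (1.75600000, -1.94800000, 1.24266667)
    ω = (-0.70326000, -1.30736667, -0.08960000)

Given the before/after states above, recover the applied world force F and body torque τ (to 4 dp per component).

Δv = v₁−v₀ = (-0.04400000, 0.05200000, 0.04266667)
applied force F = (-3.3000, 3.9000, 3.2000)
ω₁ − ω₀ = (-0.00326000, -0.00736667, 0.01040000)
precession coupling = (0.0026, 0.0042, -0.0728)
I·α + gyro = (-0.0300, -0.0400, 0.0000)

F = (-3.3000, 3.9000, 3.2000)
τ = (-0.0300, -0.0400, 0.0000)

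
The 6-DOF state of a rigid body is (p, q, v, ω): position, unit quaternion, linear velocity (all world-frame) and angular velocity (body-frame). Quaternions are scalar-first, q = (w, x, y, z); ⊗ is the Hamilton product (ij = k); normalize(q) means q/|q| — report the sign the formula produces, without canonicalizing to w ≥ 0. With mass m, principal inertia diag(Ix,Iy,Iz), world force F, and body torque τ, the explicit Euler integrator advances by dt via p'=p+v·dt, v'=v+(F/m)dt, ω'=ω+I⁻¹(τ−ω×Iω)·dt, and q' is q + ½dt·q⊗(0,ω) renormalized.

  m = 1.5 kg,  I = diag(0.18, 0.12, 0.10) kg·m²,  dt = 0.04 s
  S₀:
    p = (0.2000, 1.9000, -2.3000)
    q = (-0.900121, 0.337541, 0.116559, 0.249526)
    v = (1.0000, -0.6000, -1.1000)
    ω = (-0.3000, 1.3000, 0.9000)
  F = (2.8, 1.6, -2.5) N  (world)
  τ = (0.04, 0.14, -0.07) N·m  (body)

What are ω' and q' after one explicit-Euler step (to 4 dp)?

ω' = (-0.2859, 1.3539, 0.8626)
q' = (-0.9051, 0.3384, 0.0855, 0.2427)

precession coupling ω×(Iω) = (-0.0234, -0.0216, 0.0234)
angular accel α = (0.3522, 1.3467, -0.9340)
ω + α·dt = (-0.2859, 1.3539, 0.8626)
q⊗(0,ω) = (-0.2748378, 0.0505556, -1.5488020, -0.3363379)
updated quaternion q' = (-0.9051, 0.3384, 0.0855, 0.2427)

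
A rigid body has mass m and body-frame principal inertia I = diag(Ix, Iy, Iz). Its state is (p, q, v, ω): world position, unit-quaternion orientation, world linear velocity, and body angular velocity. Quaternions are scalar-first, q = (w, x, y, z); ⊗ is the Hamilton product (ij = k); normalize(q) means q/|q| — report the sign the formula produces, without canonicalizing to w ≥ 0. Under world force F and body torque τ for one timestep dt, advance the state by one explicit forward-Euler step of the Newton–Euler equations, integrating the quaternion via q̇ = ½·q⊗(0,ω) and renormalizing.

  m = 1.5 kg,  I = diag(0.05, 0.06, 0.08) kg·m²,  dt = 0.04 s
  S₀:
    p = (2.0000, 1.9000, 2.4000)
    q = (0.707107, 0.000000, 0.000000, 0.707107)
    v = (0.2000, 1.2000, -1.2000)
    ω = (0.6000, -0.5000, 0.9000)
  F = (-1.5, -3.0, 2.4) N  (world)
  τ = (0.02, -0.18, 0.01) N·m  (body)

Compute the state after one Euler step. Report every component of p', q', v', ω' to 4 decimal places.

p' = (2.0080, 1.9480, 2.3520)
q' = (0.6942, 0.0156, 0.0014, 0.7196)
v' = (0.1600, 1.1200, -1.1360)
ω' = (0.6232, -0.6092, 0.9065)

p' = p + v·dt = (2.0080, 1.9480, 2.3520)
new velocity v' = (0.1600, 1.1200, -1.1360)
gyro term ω×Iω = (-0.0090, -0.0162, -0.0030)
α = I⁻¹(τ − ω×Iω) = (0.5800, -2.7300, 0.1625)
new body rate ω' = (0.6232, -0.6092, 0.9065)
q⊗(0,ω) = (-0.6363963, 0.7778177, 0.0707107, 0.6363963)
updated quaternion q' = (0.6942, 0.0156, 0.0014, 0.7196)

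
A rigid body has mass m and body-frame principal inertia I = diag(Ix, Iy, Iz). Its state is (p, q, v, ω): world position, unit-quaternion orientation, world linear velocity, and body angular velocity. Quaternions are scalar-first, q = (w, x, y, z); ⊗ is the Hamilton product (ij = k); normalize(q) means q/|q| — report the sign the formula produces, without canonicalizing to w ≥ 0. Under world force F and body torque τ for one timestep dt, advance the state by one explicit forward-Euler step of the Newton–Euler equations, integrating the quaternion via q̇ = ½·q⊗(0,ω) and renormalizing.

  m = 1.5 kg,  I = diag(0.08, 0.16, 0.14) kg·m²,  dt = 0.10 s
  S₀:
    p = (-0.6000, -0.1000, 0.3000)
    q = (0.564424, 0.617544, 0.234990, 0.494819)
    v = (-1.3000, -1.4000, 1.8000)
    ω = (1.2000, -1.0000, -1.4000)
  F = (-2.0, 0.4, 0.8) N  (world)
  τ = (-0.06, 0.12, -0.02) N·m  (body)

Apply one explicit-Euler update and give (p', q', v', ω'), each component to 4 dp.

p' = (-0.7300, -0.2400, 0.4800)
q' = (0.5706, 0.6561, 0.2782, 0.4081)
v' = (-1.4333, -1.3733, 1.8533)
ω' = (1.1600, -0.9880, -1.3457)

gyro term ω×Iω = (-0.0280, 0.1008, -0.0960)
α = I⁻¹(τ − ω×Iω) = (-0.4000, 0.1200, 0.5429)
new body rate ω' = (1.1600, -0.9880, -1.3457)
q⊗(0,ω) = (0.1866838, 0.8431418, 0.8939204, -1.6897256)
updated quaternion q' = (0.5706, 0.6561, 0.2782, 0.4081)
p' = p + v·dt = (-0.7300, -0.2400, 0.4800)
new velocity v' = (-1.4333, -1.3733, 1.8533)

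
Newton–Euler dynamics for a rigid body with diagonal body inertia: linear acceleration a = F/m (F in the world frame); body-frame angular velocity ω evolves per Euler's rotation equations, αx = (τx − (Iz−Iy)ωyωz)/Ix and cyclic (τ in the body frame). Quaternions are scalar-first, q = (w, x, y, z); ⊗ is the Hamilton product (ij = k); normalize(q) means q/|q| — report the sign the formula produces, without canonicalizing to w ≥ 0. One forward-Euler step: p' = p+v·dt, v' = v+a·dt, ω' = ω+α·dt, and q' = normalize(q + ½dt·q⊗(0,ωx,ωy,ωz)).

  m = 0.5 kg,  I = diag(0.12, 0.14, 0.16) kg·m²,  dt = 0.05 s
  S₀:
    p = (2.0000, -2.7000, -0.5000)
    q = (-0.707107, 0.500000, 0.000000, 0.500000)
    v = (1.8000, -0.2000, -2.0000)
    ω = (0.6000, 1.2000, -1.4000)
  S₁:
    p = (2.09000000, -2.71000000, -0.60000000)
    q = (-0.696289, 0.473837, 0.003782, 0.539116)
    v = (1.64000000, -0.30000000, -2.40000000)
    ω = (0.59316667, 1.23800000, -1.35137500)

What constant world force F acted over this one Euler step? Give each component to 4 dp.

F = (-1.6000, -1.0000, -4.0000)

Δv = v₁−v₀ = (-0.16000000, -0.10000000, -0.40000000)
F = m·Δv/dt = (-1.6000, -1.0000, -4.0000)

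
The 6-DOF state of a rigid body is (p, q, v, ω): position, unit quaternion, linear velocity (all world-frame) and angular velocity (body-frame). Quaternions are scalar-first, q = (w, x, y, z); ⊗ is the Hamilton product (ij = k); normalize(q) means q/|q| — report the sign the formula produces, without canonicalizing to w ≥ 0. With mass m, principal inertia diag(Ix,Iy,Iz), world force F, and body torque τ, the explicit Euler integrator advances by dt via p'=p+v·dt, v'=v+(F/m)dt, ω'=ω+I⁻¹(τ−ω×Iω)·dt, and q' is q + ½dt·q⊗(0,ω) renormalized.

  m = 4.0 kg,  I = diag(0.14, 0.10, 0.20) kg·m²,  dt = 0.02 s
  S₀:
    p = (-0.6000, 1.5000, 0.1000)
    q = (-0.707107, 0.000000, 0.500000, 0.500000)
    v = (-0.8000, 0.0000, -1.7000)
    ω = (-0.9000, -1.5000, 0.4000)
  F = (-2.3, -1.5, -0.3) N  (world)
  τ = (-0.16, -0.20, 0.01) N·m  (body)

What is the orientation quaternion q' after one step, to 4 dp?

q⊗(0,ω) = (0.5500000, 1.5863963, 0.6106605, 0.1671572)
updated quaternion q' = (-0.7015, 0.0159, 0.5060, 0.5016)

q' = (-0.7015, 0.0159, 0.5060, 0.5016)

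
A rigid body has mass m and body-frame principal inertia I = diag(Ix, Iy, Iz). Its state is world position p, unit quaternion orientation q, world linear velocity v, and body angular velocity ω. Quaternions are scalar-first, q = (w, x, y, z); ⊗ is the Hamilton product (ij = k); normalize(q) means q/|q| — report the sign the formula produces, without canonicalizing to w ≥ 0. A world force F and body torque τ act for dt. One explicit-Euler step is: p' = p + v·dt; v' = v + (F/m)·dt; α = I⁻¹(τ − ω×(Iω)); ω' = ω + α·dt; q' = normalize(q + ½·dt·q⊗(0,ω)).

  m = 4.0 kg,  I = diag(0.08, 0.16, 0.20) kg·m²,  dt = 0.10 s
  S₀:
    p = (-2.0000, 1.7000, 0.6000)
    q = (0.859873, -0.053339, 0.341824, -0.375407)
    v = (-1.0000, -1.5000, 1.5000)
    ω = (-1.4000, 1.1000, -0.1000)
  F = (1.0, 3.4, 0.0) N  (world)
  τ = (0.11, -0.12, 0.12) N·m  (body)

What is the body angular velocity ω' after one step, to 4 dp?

(τ − ω×Iω)/I = (1.4300, -0.6450, 1.2160)
ω' = ω + α·dt = (-1.2570, 1.0355, 0.0216)

ω' = (-1.2570, 1.0355, 0.0216)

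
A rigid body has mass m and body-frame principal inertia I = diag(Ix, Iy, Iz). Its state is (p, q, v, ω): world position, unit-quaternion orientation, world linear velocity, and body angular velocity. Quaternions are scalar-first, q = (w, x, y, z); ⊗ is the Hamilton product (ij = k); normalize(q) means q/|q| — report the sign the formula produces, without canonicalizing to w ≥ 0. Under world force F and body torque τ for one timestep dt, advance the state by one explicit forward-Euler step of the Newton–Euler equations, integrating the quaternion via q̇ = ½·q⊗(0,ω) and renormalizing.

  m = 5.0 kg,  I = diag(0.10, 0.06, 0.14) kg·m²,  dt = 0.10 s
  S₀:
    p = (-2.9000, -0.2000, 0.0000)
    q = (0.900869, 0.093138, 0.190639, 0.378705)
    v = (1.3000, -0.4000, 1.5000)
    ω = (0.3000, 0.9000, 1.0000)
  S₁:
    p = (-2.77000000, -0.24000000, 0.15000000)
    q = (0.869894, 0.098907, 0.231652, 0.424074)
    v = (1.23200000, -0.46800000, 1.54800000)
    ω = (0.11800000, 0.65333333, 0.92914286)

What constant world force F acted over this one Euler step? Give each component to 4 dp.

velocity change Δv = (-0.06800000, -0.06800000, 0.04800000)
m·(v₁−v₀)/dt = (-3.4000, -3.4000, 2.4000)

F = (-3.4000, -3.4000, 2.4000)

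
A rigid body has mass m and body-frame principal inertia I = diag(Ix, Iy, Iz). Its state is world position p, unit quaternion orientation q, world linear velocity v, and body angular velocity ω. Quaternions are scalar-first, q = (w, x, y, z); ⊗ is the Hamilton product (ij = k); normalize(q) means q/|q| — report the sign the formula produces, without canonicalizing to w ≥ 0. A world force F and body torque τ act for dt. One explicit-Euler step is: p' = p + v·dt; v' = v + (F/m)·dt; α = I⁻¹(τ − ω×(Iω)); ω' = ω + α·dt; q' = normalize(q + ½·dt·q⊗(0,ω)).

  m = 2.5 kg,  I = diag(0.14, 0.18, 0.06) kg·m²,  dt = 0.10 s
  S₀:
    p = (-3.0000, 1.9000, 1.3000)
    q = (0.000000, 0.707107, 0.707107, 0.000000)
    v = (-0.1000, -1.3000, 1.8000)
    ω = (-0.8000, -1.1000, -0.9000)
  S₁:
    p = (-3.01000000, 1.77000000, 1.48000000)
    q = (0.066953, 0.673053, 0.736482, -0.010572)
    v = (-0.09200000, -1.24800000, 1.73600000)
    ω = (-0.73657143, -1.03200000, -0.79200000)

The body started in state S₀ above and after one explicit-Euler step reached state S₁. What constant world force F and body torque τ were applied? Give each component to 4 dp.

ω₁ − ω₀ = (0.06342857, 0.06800000, 0.10800000)
precession coupling = (-0.1188, 0.0576, 0.0352)
I·α + gyro = (-0.0300, 0.1800, 0.1000)
velocity change Δv = (0.00800000, 0.05200000, -0.06400000)
applied force F = (0.2000, 1.3000, -1.6000)

F = (0.2000, 1.3000, -1.6000)
τ = (-0.0300, 0.1800, 0.1000)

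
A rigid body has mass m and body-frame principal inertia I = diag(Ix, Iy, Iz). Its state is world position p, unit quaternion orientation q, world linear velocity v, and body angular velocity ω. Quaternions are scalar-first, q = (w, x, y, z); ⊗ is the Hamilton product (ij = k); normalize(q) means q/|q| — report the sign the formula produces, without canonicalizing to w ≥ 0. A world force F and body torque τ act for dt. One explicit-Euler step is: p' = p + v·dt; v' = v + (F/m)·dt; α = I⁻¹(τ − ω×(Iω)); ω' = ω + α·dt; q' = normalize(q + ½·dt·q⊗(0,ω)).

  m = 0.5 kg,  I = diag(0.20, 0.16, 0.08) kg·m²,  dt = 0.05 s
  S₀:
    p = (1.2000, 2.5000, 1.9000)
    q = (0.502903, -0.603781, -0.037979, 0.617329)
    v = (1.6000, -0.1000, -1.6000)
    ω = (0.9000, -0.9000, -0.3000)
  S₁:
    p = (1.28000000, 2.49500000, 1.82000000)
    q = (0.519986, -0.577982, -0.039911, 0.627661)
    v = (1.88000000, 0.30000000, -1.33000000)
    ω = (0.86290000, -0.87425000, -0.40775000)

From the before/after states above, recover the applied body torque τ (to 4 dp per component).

ω₁ − ω₀ = (-0.03710000, 0.02575000, -0.10775000)
I·α + gyro = (-0.1700, 0.0500, -0.1400)

τ = (-0.1700, 0.0500, -0.1400)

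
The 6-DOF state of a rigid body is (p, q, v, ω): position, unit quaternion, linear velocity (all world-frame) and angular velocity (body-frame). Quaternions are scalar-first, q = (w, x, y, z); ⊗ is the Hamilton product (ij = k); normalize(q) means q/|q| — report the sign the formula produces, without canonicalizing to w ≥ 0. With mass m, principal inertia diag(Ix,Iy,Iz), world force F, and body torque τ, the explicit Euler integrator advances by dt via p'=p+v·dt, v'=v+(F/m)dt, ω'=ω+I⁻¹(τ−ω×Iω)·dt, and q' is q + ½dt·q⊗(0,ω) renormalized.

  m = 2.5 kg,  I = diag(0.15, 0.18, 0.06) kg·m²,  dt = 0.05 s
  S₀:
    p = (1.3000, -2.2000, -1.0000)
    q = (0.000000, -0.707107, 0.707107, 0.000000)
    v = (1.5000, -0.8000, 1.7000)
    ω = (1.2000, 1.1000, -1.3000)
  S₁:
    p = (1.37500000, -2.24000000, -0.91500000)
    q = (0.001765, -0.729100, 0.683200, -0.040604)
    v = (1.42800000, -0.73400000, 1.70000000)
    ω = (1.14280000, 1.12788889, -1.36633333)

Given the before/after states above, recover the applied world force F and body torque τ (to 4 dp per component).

velocity change Δv = (-0.07200000, 0.06600000, 0.00000000)
applied force F = (-3.6000, 3.3000, 0.0000)
rate change Δω = (-0.05720000, 0.02788889, -0.06633333)
precession coupling = (0.1716, -0.1404, 0.0396)
I·α + gyro = (0.0000, -0.0400, -0.0400)

F = (-3.6000, 3.3000, 0.0000)
τ = (0.0000, -0.0400, -0.0400)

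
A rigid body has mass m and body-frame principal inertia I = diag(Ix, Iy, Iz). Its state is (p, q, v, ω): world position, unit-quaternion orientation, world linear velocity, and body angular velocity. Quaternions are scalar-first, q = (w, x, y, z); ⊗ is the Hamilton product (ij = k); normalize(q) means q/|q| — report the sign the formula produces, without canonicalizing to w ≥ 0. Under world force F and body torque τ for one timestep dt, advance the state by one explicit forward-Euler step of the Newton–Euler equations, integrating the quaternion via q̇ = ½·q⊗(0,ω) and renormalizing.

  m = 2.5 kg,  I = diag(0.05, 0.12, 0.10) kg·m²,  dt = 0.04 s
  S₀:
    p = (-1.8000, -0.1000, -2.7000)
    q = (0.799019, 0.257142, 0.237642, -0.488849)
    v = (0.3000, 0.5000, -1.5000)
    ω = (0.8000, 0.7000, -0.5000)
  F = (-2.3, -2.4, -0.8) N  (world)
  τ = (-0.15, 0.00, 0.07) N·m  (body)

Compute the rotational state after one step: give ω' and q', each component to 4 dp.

gyro term ω×Iω = (0.0070, 0.0200, 0.0392)
(τ − ω×Iω)/I = (-3.1400, -0.1667, 0.3080)
ω' = ω + α·dt = (0.6744, 0.6933, -0.4877)
q⊗(0,ω) = (-0.6164875, 0.8625885, 0.2968051, -0.4096237)
q + ½dt·q⊗(0,ω), renormalized = (0.7865, 0.2743, 0.2435, -0.4969)

ω' = (0.6744, 0.6933, -0.4877)
q' = (0.7865, 0.2743, 0.2435, -0.4969)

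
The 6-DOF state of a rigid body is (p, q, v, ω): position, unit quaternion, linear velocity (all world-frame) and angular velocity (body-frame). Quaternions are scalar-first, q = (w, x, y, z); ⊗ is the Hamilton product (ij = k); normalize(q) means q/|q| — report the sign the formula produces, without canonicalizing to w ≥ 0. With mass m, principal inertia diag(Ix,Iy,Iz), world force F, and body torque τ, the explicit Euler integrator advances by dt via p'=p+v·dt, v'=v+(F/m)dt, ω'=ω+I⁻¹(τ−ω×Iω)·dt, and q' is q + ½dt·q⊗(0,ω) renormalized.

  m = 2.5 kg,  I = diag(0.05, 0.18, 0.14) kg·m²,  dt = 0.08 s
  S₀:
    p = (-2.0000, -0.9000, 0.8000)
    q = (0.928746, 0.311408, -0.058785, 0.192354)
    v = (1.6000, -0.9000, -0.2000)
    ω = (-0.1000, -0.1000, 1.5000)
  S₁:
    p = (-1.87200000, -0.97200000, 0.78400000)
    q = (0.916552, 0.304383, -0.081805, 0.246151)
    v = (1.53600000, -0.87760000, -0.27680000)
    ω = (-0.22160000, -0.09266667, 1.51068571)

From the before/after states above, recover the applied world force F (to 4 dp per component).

velocity change Δv = (-0.06400000, 0.02240000, -0.07680000)
F = m·Δv/dt = (-2.0000, 0.7000, -2.4000)

F = (-2.0000, 0.7000, -2.4000)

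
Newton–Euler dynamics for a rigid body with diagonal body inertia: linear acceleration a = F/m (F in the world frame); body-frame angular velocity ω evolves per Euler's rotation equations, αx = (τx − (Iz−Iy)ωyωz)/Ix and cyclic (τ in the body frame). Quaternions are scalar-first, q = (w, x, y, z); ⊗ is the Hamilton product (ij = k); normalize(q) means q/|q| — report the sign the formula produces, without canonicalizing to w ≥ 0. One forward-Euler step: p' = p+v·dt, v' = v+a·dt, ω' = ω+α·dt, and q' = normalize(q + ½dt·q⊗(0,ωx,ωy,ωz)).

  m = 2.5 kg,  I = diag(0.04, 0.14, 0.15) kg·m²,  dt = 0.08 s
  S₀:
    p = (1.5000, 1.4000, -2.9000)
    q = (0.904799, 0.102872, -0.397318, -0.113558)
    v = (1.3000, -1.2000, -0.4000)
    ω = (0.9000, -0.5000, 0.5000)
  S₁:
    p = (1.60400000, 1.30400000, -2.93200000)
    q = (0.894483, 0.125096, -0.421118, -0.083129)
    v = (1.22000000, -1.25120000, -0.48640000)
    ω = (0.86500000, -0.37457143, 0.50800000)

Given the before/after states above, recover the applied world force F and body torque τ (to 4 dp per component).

rate change Δω = (-0.03500000, 0.12542857, 0.00800000)
τ = I·(Δω/dt) + ω₀×(Iω₀) = (-0.0200, 0.1700, -0.0300)
Δv = v₁−v₀ = (-0.08000000, -0.05120000, -0.08640000)
F = m·Δv/dt = (-2.5000, -1.6000, -2.7000)

F = (-2.5000, -1.6000, -2.7000)
τ = (-0.0200, 0.1700, -0.0300)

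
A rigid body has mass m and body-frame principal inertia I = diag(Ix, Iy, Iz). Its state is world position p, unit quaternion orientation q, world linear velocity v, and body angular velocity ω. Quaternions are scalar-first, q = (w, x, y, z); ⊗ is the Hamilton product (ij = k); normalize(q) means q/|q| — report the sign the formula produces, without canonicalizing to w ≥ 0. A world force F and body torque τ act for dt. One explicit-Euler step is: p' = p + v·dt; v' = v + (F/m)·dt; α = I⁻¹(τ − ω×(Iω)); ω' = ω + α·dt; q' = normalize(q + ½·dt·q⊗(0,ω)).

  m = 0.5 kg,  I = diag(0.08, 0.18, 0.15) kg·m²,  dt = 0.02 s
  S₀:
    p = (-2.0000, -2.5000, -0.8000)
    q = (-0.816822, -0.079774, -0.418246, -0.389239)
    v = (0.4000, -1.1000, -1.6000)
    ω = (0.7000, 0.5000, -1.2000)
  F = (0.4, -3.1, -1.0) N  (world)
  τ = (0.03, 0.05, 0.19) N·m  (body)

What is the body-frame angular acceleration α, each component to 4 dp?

precession coupling ω×(Iω) = (0.0180, 0.0588, 0.0350)
angular accel α = (0.1500, -0.0489, 1.0333)

α = (0.1500, -0.0489, 1.0333)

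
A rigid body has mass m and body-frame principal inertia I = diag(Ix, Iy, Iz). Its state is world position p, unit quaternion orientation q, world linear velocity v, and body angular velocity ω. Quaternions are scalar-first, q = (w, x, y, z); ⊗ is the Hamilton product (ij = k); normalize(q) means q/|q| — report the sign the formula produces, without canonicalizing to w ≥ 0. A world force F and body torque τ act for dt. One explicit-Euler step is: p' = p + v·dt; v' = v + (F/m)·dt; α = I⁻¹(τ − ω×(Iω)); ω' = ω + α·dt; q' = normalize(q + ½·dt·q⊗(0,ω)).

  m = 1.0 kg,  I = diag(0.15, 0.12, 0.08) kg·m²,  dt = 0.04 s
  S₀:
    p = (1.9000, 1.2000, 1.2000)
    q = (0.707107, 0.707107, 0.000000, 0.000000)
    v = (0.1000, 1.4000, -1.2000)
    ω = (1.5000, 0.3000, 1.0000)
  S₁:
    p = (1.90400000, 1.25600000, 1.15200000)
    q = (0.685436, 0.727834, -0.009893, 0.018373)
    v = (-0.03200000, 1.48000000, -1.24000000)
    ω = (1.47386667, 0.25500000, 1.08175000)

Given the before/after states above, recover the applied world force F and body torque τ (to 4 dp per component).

F = (-3.3000, 2.0000, -1.0000)
τ = (-0.1100, -0.0300, 0.1500)

ω₁ − ω₀ = (-0.02613333, -0.04500000, 0.08175000)
precession coupling = (-0.0120, 0.1050, -0.0135)
I·α + gyro = (-0.1100, -0.0300, 0.1500)
velocity change Δv = (-0.13200000, 0.08000000, -0.04000000)
F = m·Δv/dt = (-3.3000, 2.0000, -1.0000)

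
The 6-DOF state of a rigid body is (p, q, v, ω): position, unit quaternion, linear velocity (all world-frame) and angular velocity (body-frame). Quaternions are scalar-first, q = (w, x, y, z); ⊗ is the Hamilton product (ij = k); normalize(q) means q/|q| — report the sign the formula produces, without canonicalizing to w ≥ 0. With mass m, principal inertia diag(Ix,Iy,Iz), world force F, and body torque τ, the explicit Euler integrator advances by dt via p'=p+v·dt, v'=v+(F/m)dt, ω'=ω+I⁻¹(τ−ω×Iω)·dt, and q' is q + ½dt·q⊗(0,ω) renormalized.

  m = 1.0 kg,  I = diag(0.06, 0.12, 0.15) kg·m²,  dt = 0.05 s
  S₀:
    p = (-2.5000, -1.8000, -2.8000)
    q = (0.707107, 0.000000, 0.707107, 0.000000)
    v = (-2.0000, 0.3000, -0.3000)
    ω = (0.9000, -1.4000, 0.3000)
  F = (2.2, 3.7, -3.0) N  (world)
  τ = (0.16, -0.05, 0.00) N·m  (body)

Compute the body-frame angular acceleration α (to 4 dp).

precession coupling ω×(Iω) = (-0.0126, -0.0243, -0.0756)
(τ − ω×Iω)/I = (2.8767, -0.2142, 0.5040)

α = (2.8767, -0.2142, 0.5040)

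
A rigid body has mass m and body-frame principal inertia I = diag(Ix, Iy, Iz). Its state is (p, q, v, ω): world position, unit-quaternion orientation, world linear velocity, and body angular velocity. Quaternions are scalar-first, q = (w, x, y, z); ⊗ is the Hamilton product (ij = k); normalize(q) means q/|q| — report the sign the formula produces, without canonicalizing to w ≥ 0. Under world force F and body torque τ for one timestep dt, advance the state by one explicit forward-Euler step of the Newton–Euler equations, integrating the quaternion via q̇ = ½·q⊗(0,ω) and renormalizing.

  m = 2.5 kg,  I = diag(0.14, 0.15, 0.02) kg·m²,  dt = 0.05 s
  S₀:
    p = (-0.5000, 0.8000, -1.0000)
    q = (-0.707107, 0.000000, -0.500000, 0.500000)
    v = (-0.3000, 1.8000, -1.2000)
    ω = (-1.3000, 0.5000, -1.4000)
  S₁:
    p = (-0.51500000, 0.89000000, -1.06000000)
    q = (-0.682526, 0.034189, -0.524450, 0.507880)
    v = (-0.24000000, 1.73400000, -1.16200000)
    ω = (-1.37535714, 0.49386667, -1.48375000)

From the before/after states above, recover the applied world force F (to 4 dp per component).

v₁ − v₀ = (0.06000000, -0.06600000, 0.03800000)
applied force F = (3.0000, -3.3000, 1.9000)

F = (3.0000, -3.3000, 1.9000)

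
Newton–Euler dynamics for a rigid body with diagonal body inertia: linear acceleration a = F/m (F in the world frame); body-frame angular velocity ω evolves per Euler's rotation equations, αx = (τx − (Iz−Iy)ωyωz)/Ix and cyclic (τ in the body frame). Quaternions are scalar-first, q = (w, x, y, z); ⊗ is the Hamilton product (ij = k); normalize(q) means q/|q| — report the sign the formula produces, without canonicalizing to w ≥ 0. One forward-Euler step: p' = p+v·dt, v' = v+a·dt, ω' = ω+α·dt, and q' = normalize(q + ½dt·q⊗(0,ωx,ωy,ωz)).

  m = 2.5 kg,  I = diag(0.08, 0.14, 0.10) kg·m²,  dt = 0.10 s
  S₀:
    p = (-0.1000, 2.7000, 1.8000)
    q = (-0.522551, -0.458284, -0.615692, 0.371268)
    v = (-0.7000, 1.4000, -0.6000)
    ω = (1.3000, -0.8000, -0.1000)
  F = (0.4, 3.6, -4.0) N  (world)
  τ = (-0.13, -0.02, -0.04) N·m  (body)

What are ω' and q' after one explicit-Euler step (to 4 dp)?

ω' = (1.1415, -0.8161, -0.0776)
q' = (-0.5140, -0.4729, -0.5713, 0.4310)

ω×(Iω) gyroscopic = (-0.0032, 0.0026, -0.0624)
(τ − ω×Iω)/I = (-1.5850, -0.1614, 0.2240)
ω' = ω + α·dt = (1.1415, -0.8161, -0.0776)
2q̇ = q⊗(0,ω) = (0.1403424, -0.3207327, 0.8548608, 1.2192819)
q' = normalize(q + ½dt·q⊗(0,ω)) = (-0.5140, -0.4729, -0.5713, 0.4310)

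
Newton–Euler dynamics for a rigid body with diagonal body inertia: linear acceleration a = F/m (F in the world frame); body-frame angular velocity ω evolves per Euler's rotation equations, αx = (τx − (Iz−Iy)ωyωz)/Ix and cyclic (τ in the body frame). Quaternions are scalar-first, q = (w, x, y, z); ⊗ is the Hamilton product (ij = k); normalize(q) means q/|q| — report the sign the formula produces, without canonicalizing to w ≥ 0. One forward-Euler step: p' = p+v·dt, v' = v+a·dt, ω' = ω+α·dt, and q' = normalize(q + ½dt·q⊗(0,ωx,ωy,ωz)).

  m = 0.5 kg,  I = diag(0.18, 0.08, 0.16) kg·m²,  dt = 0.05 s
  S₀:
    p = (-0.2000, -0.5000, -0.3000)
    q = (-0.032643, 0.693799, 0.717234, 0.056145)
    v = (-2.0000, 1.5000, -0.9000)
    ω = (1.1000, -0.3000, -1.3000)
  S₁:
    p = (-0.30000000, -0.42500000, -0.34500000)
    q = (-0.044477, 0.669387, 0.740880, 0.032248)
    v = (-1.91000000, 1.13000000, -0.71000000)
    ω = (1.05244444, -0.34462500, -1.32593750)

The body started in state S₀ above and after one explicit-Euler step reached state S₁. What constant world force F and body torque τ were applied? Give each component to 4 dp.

F = (0.9000, -3.7000, 1.9000)
τ = (-0.1400, -0.1000, -0.0500)

Δω = ω₁−ω₀ = (-0.04755556, -0.04462500, -0.02593750)
τ = I·(Δω/dt) + ω₀×(Iω₀) = (-0.1400, -0.1000, -0.0500)
Δv = v₁−v₀ = (0.09000000, -0.37000000, 0.19000000)
m·(v₁−v₀)/dt = (0.9000, -3.7000, 1.9000)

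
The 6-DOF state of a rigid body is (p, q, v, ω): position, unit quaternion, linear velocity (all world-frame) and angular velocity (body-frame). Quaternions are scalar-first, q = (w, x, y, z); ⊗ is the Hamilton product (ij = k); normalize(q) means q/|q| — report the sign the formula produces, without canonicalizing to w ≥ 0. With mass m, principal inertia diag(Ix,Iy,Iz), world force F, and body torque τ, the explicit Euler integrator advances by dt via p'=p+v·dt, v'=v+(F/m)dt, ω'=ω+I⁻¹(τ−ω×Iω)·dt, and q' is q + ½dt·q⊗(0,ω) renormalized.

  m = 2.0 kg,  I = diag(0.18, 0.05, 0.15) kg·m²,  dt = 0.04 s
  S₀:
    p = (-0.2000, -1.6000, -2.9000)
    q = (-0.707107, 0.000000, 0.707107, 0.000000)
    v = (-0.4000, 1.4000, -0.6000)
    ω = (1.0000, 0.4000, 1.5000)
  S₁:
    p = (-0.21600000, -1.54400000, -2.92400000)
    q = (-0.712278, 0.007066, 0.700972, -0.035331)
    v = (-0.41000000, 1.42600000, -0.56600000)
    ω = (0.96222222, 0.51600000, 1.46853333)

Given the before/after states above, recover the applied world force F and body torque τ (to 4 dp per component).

rate change Δω = (-0.03777778, 0.11600000, -0.03146667)
ω₀×(Iω₀) = (0.0600, 0.0450, -0.0520)
τ = I·(Δω/dt) + ω₀×(Iω₀) = (-0.1100, 0.1900, -0.1700)
Δv = v₁−v₀ = (-0.01000000, 0.02600000, 0.03400000)
m·(v₁−v₀)/dt = (-0.5000, 1.3000, 1.7000)

F = (-0.5000, 1.3000, 1.7000)
τ = (-0.1100, 0.1900, -0.1700)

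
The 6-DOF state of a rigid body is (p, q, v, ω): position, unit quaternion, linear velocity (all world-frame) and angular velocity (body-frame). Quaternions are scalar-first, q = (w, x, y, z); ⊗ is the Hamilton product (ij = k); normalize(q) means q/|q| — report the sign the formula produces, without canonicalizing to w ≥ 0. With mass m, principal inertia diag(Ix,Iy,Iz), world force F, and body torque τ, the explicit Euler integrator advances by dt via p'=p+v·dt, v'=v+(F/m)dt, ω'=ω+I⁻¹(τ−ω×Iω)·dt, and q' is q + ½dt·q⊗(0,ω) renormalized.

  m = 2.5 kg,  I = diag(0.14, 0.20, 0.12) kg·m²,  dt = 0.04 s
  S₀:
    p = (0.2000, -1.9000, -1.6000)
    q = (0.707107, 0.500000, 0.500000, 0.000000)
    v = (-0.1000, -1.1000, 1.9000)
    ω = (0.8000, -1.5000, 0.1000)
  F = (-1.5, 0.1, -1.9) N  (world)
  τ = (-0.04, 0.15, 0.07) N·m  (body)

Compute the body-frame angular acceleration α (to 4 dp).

α = (-0.3714, 0.7420, 1.1833)

gyro term ω×Iω = (0.0120, 0.0016, -0.0720)
angular accel α = (-0.3714, 0.7420, 1.1833)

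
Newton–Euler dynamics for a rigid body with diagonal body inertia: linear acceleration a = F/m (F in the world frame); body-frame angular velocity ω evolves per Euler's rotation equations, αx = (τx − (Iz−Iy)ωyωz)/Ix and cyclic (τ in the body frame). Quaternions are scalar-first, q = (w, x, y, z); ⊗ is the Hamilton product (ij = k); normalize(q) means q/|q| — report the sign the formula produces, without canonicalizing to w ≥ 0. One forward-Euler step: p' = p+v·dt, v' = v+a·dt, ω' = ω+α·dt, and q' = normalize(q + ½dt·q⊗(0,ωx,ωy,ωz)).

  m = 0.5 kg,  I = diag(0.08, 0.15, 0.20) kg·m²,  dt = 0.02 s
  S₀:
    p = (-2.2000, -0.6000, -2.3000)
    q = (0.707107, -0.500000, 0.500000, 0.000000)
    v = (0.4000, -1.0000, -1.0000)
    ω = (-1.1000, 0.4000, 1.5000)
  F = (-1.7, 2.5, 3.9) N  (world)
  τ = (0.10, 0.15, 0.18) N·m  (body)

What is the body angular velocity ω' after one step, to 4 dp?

ω' = (-1.0825, 0.3936, 1.5211)

ω×(Iω) gyroscopic = (0.0300, 0.1980, -0.0308)
α = I⁻¹(τ − ω×Iω) = (0.8750, -0.3200, 1.0540)
ω' = ω + α·dt = (-1.0825, 0.3936, 1.5211)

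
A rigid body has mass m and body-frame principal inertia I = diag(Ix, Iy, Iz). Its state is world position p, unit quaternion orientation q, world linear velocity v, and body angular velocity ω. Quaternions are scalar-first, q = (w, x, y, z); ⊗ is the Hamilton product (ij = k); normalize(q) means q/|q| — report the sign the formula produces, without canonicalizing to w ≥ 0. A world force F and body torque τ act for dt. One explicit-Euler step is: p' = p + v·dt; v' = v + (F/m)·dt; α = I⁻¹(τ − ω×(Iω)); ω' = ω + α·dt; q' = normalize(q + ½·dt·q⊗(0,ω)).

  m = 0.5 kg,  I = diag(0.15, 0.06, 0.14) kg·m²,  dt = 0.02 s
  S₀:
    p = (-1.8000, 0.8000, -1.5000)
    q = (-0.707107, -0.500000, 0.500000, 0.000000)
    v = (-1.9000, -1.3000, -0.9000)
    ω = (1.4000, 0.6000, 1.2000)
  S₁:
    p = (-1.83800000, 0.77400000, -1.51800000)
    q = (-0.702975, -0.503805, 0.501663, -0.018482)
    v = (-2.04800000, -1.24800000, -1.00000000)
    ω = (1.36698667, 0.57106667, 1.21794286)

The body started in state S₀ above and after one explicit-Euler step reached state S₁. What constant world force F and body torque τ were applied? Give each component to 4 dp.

F = (-3.7000, 1.3000, -2.5000)
τ = (-0.1900, -0.0700, 0.0500)

Δω = ω₁−ω₀ = (-0.03301333, -0.02893333, 0.01794286)
I·α + gyro = (-0.1900, -0.0700, 0.0500)
v₁ − v₀ = (-0.14800000, 0.05200000, -0.10000000)
m·(v₁−v₀)/dt = (-3.7000, 1.3000, -2.5000)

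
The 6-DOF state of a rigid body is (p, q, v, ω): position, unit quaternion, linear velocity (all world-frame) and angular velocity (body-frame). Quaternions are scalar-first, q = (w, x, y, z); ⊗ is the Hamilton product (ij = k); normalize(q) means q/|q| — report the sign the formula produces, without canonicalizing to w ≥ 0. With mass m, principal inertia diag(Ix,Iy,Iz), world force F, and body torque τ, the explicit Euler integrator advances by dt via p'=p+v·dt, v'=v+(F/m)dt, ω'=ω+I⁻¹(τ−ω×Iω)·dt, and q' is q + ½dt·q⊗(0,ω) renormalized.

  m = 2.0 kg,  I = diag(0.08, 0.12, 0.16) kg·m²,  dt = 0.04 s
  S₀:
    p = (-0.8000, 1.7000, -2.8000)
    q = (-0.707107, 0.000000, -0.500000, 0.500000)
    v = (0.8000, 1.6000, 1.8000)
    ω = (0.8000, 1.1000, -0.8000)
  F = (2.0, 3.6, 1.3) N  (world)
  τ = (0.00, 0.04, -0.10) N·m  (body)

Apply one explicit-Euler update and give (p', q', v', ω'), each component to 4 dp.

p' = (-0.7680, 1.7640, -2.7280)
q' = (-0.6878, -0.0143, -0.5073, 0.5191)
v' = (0.8400, 1.6720, 1.8260)
ω' = (0.8176, 1.0963, -0.8338)

a = F/m = (1.0000, 1.8000, 0.6500)
new position p' = (-0.7680, 1.7640, -2.7280)
v + (F/m)dt = (0.8400, 1.6720, 1.8260)
gyro term ω×Iω = (-0.0352, 0.0512, 0.0352)
(τ − ω×Iω)/I = (0.4400, -0.0933, -0.8450)
ω + α·dt = (0.8176, 1.0963, -0.8338)
q⊗(0,ω) = (0.9500000, -0.7156856, -0.3778177, 0.9656856)
q' = normalize(q + ½dt·q⊗(0,ω)) = (-0.6878, -0.0143, -0.5073, 0.5191)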